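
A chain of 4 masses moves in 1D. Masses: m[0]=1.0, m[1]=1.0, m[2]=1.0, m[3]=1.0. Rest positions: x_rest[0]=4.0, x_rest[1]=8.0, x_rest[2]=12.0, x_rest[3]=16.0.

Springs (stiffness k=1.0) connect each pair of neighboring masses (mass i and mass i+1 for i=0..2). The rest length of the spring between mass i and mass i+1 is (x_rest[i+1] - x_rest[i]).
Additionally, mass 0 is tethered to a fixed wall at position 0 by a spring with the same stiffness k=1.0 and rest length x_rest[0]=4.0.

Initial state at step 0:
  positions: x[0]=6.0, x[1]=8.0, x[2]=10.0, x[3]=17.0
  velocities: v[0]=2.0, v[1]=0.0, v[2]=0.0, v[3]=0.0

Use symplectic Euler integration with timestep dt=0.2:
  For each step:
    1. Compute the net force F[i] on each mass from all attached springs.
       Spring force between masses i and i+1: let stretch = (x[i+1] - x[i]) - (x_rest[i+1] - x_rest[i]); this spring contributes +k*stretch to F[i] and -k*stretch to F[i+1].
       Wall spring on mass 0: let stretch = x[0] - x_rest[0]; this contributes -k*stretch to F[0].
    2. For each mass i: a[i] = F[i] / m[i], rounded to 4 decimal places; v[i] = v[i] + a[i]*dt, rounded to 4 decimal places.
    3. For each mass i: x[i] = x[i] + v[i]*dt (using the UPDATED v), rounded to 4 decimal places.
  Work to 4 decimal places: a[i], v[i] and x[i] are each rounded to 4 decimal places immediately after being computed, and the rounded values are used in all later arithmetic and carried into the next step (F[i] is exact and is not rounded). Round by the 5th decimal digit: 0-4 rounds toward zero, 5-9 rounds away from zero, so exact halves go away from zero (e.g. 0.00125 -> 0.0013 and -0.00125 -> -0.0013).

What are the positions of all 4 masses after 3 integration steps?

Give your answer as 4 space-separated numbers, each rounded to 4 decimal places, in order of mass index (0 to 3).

Answer: 6.1782 8.0690 11.0989 16.3427

Derivation:
Step 0: x=[6.0000 8.0000 10.0000 17.0000] v=[2.0000 0.0000 0.0000 0.0000]
Step 1: x=[6.2400 8.0000 10.2000 16.8800] v=[1.2000 0.0000 1.0000 -0.6000]
Step 2: x=[6.3008 8.0176 10.5792 16.6528] v=[0.3040 0.0880 1.8960 -1.1360]
Step 3: x=[6.1782 8.0690 11.0989 16.3427] v=[-0.6128 0.2570 2.5984 -1.5507]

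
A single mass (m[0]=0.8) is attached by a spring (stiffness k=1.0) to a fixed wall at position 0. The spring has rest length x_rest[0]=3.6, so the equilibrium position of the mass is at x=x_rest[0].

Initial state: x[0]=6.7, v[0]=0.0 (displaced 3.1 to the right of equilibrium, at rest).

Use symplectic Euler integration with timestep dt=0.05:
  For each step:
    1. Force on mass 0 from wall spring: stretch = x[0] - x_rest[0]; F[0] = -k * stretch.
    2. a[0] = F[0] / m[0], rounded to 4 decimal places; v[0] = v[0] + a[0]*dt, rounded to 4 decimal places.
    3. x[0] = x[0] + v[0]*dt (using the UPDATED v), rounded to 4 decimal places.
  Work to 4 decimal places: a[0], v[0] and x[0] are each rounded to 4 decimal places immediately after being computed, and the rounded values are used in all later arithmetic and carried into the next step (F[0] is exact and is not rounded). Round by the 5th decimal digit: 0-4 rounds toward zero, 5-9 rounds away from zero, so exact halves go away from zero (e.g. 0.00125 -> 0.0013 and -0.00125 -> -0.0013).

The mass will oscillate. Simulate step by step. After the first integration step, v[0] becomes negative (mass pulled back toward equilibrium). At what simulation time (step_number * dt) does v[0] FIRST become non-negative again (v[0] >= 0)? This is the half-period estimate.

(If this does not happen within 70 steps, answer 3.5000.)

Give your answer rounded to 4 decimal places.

Step 0: x=[6.7000] v=[0.0000]
Step 1: x=[6.6903] v=[-0.1938]
Step 2: x=[6.6710] v=[-0.3869]
Step 3: x=[6.6421] v=[-0.5788]
Step 4: x=[6.6037] v=[-0.7689]
Step 5: x=[6.5559] v=[-0.9566]
Step 6: x=[6.4988] v=[-1.1413]
Step 7: x=[6.4327] v=[-1.3225]
Step 8: x=[6.3577] v=[-1.4995]
Step 9: x=[6.2741] v=[-1.6719]
Step 10: x=[6.1822] v=[-1.8390]
Step 11: x=[6.0822] v=[-2.0004]
Step 12: x=[5.9744] v=[-2.1555]
Step 13: x=[5.8592] v=[-2.3039]
Step 14: x=[5.7369] v=[-2.4451]
Step 15: x=[5.6080] v=[-2.5787]
Step 16: x=[5.4728] v=[-2.7042]
Step 17: x=[5.3317] v=[-2.8213]
Step 18: x=[5.1852] v=[-2.9295]
Step 19: x=[5.0338] v=[-3.0286]
Step 20: x=[4.8779] v=[-3.1182]
Step 21: x=[4.7180] v=[-3.1981]
Step 22: x=[4.5546] v=[-3.2680]
Step 23: x=[4.3882] v=[-3.3277]
Step 24: x=[4.2194] v=[-3.3770]
Step 25: x=[4.0486] v=[-3.4157]
Step 26: x=[3.8764] v=[-3.4437]
Step 27: x=[3.7034] v=[-3.4610]
Step 28: x=[3.5300] v=[-3.4675]
Step 29: x=[3.3568] v=[-3.4631]
Step 30: x=[3.1844] v=[-3.4479]
Step 31: x=[3.0133] v=[-3.4219]
Step 32: x=[2.8440] v=[-3.3852]
Step 33: x=[2.6771] v=[-3.3380]
Step 34: x=[2.5131] v=[-3.2803]
Step 35: x=[2.3525] v=[-3.2124]
Step 36: x=[2.1958] v=[-3.1344]
Step 37: x=[2.0435] v=[-3.0466]
Step 38: x=[1.8960] v=[-2.9493]
Step 39: x=[1.7539] v=[-2.8428]
Step 40: x=[1.6175] v=[-2.7274]
Step 41: x=[1.4873] v=[-2.6035]
Step 42: x=[1.3637] v=[-2.4715]
Step 43: x=[1.2471] v=[-2.3317]
Step 44: x=[1.1379] v=[-2.1846]
Step 45: x=[1.0364] v=[-2.0307]
Step 46: x=[0.9429] v=[-1.8705]
Step 47: x=[0.8577] v=[-1.7044]
Step 48: x=[0.7811] v=[-1.5330]
Step 49: x=[0.7133] v=[-1.3568]
Step 50: x=[0.6545] v=[-1.1764]
Step 51: x=[0.6049] v=[-0.9923]
Step 52: x=[0.5646] v=[-0.8051]
Step 53: x=[0.5338] v=[-0.6154]
Step 54: x=[0.5126] v=[-0.4238]
Step 55: x=[0.5011] v=[-0.2308]
Step 56: x=[0.4992] v=[-0.0371]
Step 57: x=[0.5070] v=[0.1567]
First v>=0 after going negative at step 57, time=2.8500

Answer: 2.8500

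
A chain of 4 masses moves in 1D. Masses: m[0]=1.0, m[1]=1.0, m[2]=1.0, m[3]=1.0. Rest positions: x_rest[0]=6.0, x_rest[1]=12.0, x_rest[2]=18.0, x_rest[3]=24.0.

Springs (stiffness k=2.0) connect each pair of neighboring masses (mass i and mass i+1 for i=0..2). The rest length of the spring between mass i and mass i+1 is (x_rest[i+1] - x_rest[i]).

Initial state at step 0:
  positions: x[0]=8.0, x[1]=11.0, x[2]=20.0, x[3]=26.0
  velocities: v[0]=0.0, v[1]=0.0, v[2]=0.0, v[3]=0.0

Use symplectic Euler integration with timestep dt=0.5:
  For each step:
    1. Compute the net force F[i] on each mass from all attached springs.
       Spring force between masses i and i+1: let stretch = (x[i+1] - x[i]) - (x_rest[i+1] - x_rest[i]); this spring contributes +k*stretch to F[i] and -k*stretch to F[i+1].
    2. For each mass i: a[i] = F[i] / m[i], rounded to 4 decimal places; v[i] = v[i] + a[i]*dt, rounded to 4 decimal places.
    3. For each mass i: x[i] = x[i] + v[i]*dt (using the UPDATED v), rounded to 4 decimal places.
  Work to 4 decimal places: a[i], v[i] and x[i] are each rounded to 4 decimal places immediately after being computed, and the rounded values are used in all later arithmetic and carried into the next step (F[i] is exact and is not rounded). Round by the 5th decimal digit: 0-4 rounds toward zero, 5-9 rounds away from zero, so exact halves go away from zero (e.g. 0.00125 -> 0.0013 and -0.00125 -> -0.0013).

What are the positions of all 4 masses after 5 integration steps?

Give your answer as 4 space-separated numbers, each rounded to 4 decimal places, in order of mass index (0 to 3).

Answer: 8.5625 12.6875 18.3125 25.4375

Derivation:
Step 0: x=[8.0000 11.0000 20.0000 26.0000] v=[0.0000 0.0000 0.0000 0.0000]
Step 1: x=[6.5000 14.0000 18.5000 26.0000] v=[-3.0000 6.0000 -3.0000 0.0000]
Step 2: x=[5.7500 15.5000 18.5000 25.2500] v=[-1.5000 3.0000 0.0000 -1.5000]
Step 3: x=[6.8750 13.6250 20.3750 24.1250] v=[2.2500 -3.7500 3.7500 -2.2500]
Step 4: x=[8.3750 11.7500 20.7500 24.1250] v=[3.0000 -3.7500 0.7500 0.0000]
Step 5: x=[8.5625 12.6875 18.3125 25.4375] v=[0.3750 1.8750 -4.8750 2.6250]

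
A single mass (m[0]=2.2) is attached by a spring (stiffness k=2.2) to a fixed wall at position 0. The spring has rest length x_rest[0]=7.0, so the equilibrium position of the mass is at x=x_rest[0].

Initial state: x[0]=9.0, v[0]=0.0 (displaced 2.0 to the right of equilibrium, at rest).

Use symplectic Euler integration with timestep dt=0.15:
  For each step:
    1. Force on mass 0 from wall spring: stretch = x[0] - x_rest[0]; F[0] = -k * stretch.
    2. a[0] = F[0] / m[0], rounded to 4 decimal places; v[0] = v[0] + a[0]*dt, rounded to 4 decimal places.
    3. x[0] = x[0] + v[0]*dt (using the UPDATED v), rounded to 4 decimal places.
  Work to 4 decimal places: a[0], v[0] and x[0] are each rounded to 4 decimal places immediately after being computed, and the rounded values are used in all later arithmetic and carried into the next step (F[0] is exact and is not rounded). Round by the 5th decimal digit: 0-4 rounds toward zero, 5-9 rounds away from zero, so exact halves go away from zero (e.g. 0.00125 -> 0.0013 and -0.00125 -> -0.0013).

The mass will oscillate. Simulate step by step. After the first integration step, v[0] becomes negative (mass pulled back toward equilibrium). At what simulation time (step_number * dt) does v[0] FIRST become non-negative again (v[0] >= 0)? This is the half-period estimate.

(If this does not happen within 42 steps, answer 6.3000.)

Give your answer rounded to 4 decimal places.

Answer: 3.1500

Derivation:
Step 0: x=[9.0000] v=[0.0000]
Step 1: x=[8.9550] v=[-0.3000]
Step 2: x=[8.8660] v=[-0.5933]
Step 3: x=[8.7350] v=[-0.8732]
Step 4: x=[8.5650] v=[-1.1335]
Step 5: x=[8.3598] v=[-1.3683]
Step 6: x=[8.1240] v=[-1.5723]
Step 7: x=[7.8629] v=[-1.7409]
Step 8: x=[7.5824] v=[-1.8703]
Step 9: x=[7.2887] v=[-1.9577]
Step 10: x=[6.9886] v=[-2.0010]
Step 11: x=[6.6887] v=[-1.9993]
Step 12: x=[6.3958] v=[-1.9526]
Step 13: x=[6.1165] v=[-1.8620]
Step 14: x=[5.8571] v=[-1.7295]
Step 15: x=[5.6234] v=[-1.5581]
Step 16: x=[5.4207] v=[-1.3516]
Step 17: x=[5.2535] v=[-1.1147]
Step 18: x=[5.1256] v=[-0.8527]
Step 19: x=[5.0399] v=[-0.5715]
Step 20: x=[4.9983] v=[-0.2775]
Step 21: x=[5.0017] v=[0.0228]
First v>=0 after going negative at step 21, time=3.1500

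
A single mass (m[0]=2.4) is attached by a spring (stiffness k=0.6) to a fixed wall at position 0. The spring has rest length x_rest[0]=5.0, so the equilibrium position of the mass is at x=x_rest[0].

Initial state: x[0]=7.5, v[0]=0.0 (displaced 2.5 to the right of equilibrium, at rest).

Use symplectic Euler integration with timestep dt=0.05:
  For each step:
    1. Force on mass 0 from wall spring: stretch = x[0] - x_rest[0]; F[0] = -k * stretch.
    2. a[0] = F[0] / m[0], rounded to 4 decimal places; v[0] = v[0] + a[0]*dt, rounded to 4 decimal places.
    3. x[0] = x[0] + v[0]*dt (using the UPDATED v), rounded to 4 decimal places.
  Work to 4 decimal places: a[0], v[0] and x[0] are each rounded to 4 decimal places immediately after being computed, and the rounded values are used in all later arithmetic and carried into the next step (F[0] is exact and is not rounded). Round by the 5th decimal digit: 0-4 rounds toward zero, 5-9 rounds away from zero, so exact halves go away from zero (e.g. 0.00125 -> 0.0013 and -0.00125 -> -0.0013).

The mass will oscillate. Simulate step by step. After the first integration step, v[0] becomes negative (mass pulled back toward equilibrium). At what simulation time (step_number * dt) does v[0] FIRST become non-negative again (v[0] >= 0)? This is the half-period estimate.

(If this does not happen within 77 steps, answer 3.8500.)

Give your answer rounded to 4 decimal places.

Answer: 3.8500

Derivation:
Step 0: x=[7.5000] v=[0.0000]
Step 1: x=[7.4984] v=[-0.0313]
Step 2: x=[7.4953] v=[-0.0625]
Step 3: x=[7.4906] v=[-0.0937]
Step 4: x=[7.4844] v=[-0.1248]
Step 5: x=[7.4766] v=[-0.1559]
Step 6: x=[7.4673] v=[-0.1869]
Step 7: x=[7.4564] v=[-0.2177]
Step 8: x=[7.4440] v=[-0.2484]
Step 9: x=[7.4301] v=[-0.2790]
Step 10: x=[7.4146] v=[-0.3094]
Step 11: x=[7.3976] v=[-0.3396]
Step 12: x=[7.3791] v=[-0.3696]
Step 13: x=[7.3591] v=[-0.3993]
Step 14: x=[7.3377] v=[-0.4288]
Step 15: x=[7.3148] v=[-0.4580]
Step 16: x=[7.2905] v=[-0.4869]
Step 17: x=[7.2647] v=[-0.5155]
Step 18: x=[7.2375] v=[-0.5438]
Step 19: x=[7.2089] v=[-0.5718]
Step 20: x=[7.1789] v=[-0.5994]
Step 21: x=[7.1476] v=[-0.6266]
Step 22: x=[7.1149] v=[-0.6534]
Step 23: x=[7.0809] v=[-0.6798]
Step 24: x=[7.0456] v=[-0.7058]
Step 25: x=[7.0090] v=[-0.7314]
Step 26: x=[6.9712] v=[-0.7565]
Step 27: x=[6.9321] v=[-0.7811]
Step 28: x=[6.8918] v=[-0.8053]
Step 29: x=[6.8504] v=[-0.8290]
Step 30: x=[6.8078] v=[-0.8521]
Step 31: x=[6.7641] v=[-0.8747]
Step 32: x=[6.7193] v=[-0.8968]
Step 33: x=[6.6734] v=[-0.9183]
Step 34: x=[6.6264] v=[-0.9392]
Step 35: x=[6.5784] v=[-0.9595]
Step 36: x=[6.5294] v=[-0.9792]
Step 37: x=[6.4795] v=[-0.9983]
Step 38: x=[6.4287] v=[-1.0168]
Step 39: x=[6.3770] v=[-1.0347]
Step 40: x=[6.3244] v=[-1.0519]
Step 41: x=[6.2710] v=[-1.0685]
Step 42: x=[6.2168] v=[-1.0844]
Step 43: x=[6.1618] v=[-1.0996]
Step 44: x=[6.1061] v=[-1.1141]
Step 45: x=[6.0497] v=[-1.1279]
Step 46: x=[5.9927] v=[-1.1410]
Step 47: x=[5.9350] v=[-1.1534]
Step 48: x=[5.8767] v=[-1.1651]
Step 49: x=[5.8179] v=[-1.1761]
Step 50: x=[5.7586] v=[-1.1863]
Step 51: x=[5.6988] v=[-1.1958]
Step 52: x=[5.6386] v=[-1.2045]
Step 53: x=[5.5780] v=[-1.2125]
Step 54: x=[5.5170] v=[-1.2197]
Step 55: x=[5.4557] v=[-1.2262]
Step 56: x=[5.3941] v=[-1.2319]
Step 57: x=[5.3323] v=[-1.2368]
Step 58: x=[5.2703] v=[-1.2410]
Step 59: x=[5.2081] v=[-1.2444]
Step 60: x=[5.1458] v=[-1.2470]
Step 61: x=[5.0834] v=[-1.2488]
Step 62: x=[5.0209] v=[-1.2498]
Step 63: x=[4.9584] v=[-1.2501]
Step 64: x=[4.8959] v=[-1.2496]
Step 65: x=[4.8335] v=[-1.2483]
Step 66: x=[4.7712] v=[-1.2462]
Step 67: x=[4.7090] v=[-1.2433]
Step 68: x=[4.6470] v=[-1.2397]
Step 69: x=[4.5852] v=[-1.2353]
Step 70: x=[4.5237] v=[-1.2301]
Step 71: x=[4.4625] v=[-1.2241]
Step 72: x=[4.4016] v=[-1.2174]
Step 73: x=[4.3411] v=[-1.2099]
Step 74: x=[4.2810] v=[-1.2017]
Step 75: x=[4.2214] v=[-1.1927]
Step 76: x=[4.1623] v=[-1.1830]
Step 77: x=[4.1037] v=[-1.1725]
v[0] did not become non-negative within 77 steps; using fallback time=3.8500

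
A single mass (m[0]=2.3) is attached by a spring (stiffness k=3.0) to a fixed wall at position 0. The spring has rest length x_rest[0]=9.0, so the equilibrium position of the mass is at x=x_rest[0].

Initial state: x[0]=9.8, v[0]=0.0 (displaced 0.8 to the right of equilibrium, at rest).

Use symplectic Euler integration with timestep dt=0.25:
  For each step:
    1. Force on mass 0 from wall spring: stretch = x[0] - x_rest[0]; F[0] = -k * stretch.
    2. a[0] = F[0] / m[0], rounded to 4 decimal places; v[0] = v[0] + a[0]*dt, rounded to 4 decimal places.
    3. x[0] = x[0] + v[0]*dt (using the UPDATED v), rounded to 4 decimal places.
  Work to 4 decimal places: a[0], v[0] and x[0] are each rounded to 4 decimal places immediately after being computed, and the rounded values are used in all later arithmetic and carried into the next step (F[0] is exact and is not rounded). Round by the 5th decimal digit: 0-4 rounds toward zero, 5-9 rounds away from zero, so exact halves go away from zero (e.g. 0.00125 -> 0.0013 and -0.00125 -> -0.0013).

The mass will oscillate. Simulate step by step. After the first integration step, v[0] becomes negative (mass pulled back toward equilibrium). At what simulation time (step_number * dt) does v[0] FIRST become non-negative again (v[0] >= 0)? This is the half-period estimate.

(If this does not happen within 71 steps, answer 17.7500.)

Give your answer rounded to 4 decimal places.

Step 0: x=[9.8000] v=[0.0000]
Step 1: x=[9.7348] v=[-0.2609]
Step 2: x=[9.6097] v=[-0.5005]
Step 3: x=[9.4349] v=[-0.6993]
Step 4: x=[9.2246] v=[-0.8411]
Step 5: x=[8.9960] v=[-0.9144]
Step 6: x=[8.7677] v=[-0.9131]
Step 7: x=[8.5584] v=[-0.8374]
Step 8: x=[8.3851] v=[-0.6934]
Step 9: x=[8.2619] v=[-0.4929]
Step 10: x=[8.1989] v=[-0.2522]
Step 11: x=[8.2012] v=[0.0090]
First v>=0 after going negative at step 11, time=2.7500

Answer: 2.7500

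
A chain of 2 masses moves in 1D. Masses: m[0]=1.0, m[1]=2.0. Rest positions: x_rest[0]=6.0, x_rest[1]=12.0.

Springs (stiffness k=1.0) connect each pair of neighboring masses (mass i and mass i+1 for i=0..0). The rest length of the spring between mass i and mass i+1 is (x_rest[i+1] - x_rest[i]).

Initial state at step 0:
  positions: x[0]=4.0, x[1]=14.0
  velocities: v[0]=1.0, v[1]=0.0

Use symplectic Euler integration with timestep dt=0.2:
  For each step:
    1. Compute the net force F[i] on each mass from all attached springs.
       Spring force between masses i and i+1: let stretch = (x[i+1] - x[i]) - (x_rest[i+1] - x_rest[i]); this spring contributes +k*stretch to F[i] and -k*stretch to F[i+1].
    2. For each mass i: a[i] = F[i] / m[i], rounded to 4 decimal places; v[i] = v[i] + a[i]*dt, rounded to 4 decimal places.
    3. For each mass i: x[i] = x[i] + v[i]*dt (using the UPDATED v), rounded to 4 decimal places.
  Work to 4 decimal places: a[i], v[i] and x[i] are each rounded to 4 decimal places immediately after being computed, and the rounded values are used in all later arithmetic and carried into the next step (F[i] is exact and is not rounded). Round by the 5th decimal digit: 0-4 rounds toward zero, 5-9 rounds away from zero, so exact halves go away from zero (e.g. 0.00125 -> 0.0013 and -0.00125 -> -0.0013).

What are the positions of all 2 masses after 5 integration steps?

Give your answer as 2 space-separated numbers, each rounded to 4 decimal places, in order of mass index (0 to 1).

Step 0: x=[4.0000 14.0000] v=[1.0000 0.0000]
Step 1: x=[4.3600 13.9200] v=[1.8000 -0.4000]
Step 2: x=[4.8624 13.7688] v=[2.5120 -0.7560]
Step 3: x=[5.4811 13.5595] v=[3.0933 -1.0466]
Step 4: x=[6.1829 13.3086] v=[3.5090 -1.2544]
Step 5: x=[6.9297 13.0352] v=[3.7341 -1.3670]

Answer: 6.9297 13.0352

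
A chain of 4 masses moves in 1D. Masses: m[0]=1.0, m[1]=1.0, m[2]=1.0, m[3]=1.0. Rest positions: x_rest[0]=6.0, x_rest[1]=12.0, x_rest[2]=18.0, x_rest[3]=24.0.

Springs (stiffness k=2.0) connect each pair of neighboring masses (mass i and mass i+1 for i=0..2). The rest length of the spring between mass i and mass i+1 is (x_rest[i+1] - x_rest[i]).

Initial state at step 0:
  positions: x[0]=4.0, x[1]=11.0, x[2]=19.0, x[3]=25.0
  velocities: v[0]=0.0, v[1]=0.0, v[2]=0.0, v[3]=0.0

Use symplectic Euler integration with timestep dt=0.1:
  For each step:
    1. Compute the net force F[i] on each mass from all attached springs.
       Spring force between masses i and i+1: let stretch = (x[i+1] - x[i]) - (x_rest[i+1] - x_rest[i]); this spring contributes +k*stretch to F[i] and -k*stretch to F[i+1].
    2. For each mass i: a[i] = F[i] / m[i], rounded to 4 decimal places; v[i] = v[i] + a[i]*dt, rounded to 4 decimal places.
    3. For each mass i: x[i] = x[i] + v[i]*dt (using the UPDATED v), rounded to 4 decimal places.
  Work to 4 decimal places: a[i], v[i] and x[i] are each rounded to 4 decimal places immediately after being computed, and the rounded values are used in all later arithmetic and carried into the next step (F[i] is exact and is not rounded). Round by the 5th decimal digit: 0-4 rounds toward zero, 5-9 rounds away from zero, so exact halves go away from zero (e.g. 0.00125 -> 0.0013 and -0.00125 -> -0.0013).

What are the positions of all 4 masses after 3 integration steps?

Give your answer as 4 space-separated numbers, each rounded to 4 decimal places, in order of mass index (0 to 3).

Step 0: x=[4.0000 11.0000 19.0000 25.0000] v=[0.0000 0.0000 0.0000 0.0000]
Step 1: x=[4.0200 11.0200 18.9600 25.0000] v=[0.2000 0.2000 -0.4000 0.0000]
Step 2: x=[4.0600 11.0588 18.8820 24.9992] v=[0.4000 0.3880 -0.7800 -0.0080]
Step 3: x=[4.1200 11.1141 18.7699 24.9961] v=[0.5998 0.5529 -1.1212 -0.0314]

Answer: 4.1200 11.1141 18.7699 24.9961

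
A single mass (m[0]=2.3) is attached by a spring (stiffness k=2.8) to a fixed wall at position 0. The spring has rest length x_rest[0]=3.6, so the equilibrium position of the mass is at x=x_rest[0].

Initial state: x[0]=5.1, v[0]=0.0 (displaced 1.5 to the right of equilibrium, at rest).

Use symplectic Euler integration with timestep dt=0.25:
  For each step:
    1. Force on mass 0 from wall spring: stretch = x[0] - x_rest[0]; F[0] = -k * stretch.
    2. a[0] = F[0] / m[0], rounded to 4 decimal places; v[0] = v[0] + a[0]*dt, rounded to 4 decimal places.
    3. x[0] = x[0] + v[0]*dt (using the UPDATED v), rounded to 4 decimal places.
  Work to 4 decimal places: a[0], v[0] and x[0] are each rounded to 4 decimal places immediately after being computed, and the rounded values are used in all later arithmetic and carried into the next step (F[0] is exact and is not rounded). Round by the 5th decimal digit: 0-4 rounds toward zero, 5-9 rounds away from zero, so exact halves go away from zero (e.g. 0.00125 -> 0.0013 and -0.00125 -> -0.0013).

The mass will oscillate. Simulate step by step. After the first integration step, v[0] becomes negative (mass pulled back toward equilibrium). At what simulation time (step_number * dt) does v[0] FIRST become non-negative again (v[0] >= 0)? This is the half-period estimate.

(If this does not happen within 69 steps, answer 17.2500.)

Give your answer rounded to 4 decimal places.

Answer: 3.0000

Derivation:
Step 0: x=[5.1000] v=[0.0000]
Step 1: x=[4.9859] v=[-0.4565]
Step 2: x=[4.7663] v=[-0.8783]
Step 3: x=[4.4580] v=[-1.2333]
Step 4: x=[4.0844] v=[-1.4944]
Step 5: x=[3.6740] v=[-1.6418]
Step 6: x=[3.2579] v=[-1.6643]
Step 7: x=[2.8679] v=[-1.5602]
Step 8: x=[2.5336] v=[-1.3374]
Step 9: x=[2.2804] v=[-1.0129]
Step 10: x=[2.1276] v=[-0.6113]
Step 11: x=[2.0868] v=[-0.1632]
Step 12: x=[2.1612] v=[0.2974]
First v>=0 after going negative at step 12, time=3.0000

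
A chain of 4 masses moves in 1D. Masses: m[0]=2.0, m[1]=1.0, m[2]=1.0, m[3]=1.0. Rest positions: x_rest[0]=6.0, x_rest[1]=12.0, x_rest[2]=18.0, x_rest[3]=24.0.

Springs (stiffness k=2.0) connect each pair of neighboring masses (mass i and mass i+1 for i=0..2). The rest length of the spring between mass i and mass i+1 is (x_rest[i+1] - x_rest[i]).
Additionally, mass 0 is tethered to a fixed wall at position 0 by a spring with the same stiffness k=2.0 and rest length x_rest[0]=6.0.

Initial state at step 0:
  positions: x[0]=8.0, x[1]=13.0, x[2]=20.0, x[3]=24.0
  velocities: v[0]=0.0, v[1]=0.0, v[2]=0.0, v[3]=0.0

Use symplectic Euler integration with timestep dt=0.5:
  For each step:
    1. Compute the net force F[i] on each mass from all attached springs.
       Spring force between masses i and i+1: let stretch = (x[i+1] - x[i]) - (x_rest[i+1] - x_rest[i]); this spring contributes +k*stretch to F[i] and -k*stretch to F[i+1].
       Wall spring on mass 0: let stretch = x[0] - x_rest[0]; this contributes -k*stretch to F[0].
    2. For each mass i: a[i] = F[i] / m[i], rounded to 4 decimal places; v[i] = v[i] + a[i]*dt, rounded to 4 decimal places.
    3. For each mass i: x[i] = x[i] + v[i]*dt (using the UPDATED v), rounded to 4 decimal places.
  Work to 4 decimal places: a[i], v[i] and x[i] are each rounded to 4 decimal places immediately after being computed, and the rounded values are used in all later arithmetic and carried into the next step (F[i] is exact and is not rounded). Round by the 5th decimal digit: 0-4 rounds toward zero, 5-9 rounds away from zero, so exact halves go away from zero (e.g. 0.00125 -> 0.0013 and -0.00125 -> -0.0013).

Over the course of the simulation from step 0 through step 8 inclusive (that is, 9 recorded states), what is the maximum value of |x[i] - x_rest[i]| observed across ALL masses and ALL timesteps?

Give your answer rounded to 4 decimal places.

Answer: 2.1563

Derivation:
Step 0: x=[8.0000 13.0000 20.0000 24.0000] v=[0.0000 0.0000 0.0000 0.0000]
Step 1: x=[7.2500 14.0000 18.5000 25.0000] v=[-1.5000 2.0000 -3.0000 2.0000]
Step 2: x=[6.3750 13.8750 18.0000 25.7500] v=[-1.7500 -0.2500 -1.0000 1.5000]
Step 3: x=[5.7813 12.0625 19.3125 25.6250] v=[-1.1875 -3.6250 2.6250 -0.2500]
Step 4: x=[5.3125 10.7344 20.1563 25.3438] v=[-0.9376 -2.6562 1.6875 -0.5625]
Step 5: x=[4.8711 11.4063 18.8829 25.4688] v=[-0.8829 1.3438 -2.5469 0.2500]
Step 6: x=[4.8457 12.5489 17.1641 25.3009] v=[-0.0509 2.2852 -3.4376 -0.3359]
Step 7: x=[5.5347 12.1475 17.2061 24.0646] v=[1.3779 -0.8028 0.0840 -2.4727]
Step 8: x=[6.4932 10.9690 18.1481 22.3990] v=[1.9170 -2.3570 1.8839 -3.3312]
Max displacement = 2.1563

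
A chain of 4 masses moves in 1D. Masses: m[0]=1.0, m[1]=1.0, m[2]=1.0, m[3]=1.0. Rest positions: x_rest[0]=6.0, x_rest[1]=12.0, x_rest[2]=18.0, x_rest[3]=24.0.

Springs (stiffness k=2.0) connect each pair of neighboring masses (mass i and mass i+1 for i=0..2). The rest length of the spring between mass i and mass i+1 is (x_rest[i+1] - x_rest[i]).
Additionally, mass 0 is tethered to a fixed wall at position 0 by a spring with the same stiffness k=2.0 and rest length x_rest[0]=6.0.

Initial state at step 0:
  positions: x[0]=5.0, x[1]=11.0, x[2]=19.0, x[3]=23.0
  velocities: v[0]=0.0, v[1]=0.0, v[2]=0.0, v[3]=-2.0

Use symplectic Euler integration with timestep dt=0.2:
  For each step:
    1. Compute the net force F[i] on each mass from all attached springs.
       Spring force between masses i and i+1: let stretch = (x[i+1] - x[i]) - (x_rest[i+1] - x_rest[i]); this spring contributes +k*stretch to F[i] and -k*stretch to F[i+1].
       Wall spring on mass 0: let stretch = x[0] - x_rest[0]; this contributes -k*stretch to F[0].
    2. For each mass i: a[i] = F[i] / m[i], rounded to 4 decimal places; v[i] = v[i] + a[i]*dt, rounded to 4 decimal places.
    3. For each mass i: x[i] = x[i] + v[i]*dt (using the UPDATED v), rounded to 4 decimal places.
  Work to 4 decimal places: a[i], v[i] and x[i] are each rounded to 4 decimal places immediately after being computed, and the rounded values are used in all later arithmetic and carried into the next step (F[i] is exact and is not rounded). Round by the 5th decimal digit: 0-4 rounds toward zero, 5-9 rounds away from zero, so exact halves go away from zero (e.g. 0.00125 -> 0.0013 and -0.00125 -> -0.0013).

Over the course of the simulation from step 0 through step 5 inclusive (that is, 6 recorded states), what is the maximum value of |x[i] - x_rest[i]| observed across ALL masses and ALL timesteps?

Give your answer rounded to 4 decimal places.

Step 0: x=[5.0000 11.0000 19.0000 23.0000] v=[0.0000 0.0000 0.0000 -2.0000]
Step 1: x=[5.0800 11.1600 18.6800 22.7600] v=[0.4000 0.8000 -1.6000 -1.2000]
Step 2: x=[5.2400 11.4352 18.0848 22.6736] v=[0.8000 1.3760 -2.9760 -0.4320]
Step 3: x=[5.4764 11.7468 17.3247 22.7001] v=[1.1821 1.5578 -3.8003 0.1325]
Step 4: x=[5.7763 12.0030 16.5484 22.7766] v=[1.4997 1.2808 -3.8813 0.3823]
Step 5: x=[6.1123 12.1247 15.9068 22.8348] v=[1.6799 0.6083 -3.2082 0.2910]
Max displacement = 2.0932

Answer: 2.0932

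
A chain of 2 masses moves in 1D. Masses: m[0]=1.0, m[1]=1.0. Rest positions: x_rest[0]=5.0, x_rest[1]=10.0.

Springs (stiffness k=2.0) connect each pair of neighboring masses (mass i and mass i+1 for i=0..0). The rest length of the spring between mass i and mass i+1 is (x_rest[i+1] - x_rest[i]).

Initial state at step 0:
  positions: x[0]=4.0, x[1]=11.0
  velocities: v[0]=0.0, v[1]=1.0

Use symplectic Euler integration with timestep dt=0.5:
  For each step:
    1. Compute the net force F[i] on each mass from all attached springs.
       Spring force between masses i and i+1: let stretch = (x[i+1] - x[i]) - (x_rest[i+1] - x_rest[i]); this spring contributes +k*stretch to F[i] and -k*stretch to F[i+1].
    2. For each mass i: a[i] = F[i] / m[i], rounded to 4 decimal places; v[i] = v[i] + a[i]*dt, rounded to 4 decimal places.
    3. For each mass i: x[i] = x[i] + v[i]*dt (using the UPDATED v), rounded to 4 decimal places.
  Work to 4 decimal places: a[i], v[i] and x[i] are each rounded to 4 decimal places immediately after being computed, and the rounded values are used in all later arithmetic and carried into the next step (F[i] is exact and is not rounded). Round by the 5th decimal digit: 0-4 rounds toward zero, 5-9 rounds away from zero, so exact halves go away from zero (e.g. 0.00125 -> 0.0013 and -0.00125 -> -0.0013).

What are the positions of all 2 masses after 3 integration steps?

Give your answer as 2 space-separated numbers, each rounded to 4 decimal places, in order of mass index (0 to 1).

Step 0: x=[4.0000 11.0000] v=[0.0000 1.0000]
Step 1: x=[5.0000 10.5000] v=[2.0000 -1.0000]
Step 2: x=[6.2500 9.7500] v=[2.5000 -1.5000]
Step 3: x=[6.7500 9.7500] v=[1.0000 0.0000]

Answer: 6.7500 9.7500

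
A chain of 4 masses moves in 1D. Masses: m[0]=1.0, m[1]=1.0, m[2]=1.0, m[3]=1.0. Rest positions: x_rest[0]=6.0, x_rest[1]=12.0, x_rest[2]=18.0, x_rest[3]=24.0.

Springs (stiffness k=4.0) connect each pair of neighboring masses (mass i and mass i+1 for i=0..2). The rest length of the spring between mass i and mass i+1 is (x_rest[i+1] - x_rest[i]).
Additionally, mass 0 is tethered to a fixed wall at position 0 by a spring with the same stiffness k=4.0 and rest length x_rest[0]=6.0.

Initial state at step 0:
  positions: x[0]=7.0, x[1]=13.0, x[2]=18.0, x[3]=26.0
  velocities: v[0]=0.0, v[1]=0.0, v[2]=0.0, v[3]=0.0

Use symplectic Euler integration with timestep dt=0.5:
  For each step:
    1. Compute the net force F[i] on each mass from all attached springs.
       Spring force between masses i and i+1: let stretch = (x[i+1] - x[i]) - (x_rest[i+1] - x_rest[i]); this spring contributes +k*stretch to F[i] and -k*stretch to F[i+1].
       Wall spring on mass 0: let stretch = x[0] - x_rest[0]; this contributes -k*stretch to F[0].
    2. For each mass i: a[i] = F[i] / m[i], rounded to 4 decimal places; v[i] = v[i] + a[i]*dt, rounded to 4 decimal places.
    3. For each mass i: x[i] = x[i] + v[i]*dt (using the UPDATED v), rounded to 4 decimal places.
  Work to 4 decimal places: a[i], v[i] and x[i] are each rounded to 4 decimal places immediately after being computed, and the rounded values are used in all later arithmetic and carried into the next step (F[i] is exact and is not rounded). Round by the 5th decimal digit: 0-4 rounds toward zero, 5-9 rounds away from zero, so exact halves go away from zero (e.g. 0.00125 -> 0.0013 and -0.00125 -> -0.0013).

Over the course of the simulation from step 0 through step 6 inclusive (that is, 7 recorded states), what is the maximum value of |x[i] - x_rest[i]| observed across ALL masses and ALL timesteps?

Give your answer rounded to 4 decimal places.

Step 0: x=[7.0000 13.0000 18.0000 26.0000] v=[0.0000 0.0000 0.0000 0.0000]
Step 1: x=[6.0000 12.0000 21.0000 24.0000] v=[-2.0000 -2.0000 6.0000 -4.0000]
Step 2: x=[5.0000 14.0000 18.0000 25.0000] v=[-2.0000 4.0000 -6.0000 2.0000]
Step 3: x=[8.0000 11.0000 18.0000 25.0000] v=[6.0000 -6.0000 0.0000 0.0000]
Step 4: x=[6.0000 12.0000 18.0000 24.0000] v=[-4.0000 2.0000 0.0000 -2.0000]
Step 5: x=[4.0000 13.0000 18.0000 23.0000] v=[-4.0000 2.0000 0.0000 -2.0000]
Step 6: x=[7.0000 10.0000 18.0000 23.0000] v=[6.0000 -6.0000 0.0000 0.0000]
Max displacement = 3.0000

Answer: 3.0000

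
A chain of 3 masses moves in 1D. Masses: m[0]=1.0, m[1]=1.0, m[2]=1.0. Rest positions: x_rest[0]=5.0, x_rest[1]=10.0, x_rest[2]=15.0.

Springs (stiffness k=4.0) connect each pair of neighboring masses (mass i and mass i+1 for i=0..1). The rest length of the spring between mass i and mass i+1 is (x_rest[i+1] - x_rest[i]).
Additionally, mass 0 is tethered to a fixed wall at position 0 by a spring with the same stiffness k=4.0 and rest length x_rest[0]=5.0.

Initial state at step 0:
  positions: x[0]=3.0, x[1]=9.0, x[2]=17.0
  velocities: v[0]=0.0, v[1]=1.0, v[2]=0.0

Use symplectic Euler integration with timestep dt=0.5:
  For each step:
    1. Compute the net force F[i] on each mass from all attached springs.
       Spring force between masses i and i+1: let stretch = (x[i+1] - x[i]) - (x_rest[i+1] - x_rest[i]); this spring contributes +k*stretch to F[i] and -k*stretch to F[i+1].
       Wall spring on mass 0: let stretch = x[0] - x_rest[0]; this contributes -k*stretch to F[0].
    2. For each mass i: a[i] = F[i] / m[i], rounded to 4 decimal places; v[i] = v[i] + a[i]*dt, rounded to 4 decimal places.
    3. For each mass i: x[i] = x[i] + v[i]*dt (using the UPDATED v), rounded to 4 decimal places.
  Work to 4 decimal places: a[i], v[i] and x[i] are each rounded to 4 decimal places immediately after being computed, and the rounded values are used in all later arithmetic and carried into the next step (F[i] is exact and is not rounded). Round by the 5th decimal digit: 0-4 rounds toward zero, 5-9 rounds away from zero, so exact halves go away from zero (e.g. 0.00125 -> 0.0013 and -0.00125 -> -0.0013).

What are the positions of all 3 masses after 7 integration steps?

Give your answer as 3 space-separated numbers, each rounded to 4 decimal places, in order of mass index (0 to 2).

Answer: 7.0000 11.0000 13.0000

Derivation:
Step 0: x=[3.0000 9.0000 17.0000] v=[0.0000 1.0000 0.0000]
Step 1: x=[6.0000 11.5000 14.0000] v=[6.0000 5.0000 -6.0000]
Step 2: x=[8.5000 11.0000 13.5000] v=[5.0000 -1.0000 -1.0000]
Step 3: x=[5.0000 10.5000 15.5000] v=[-7.0000 -1.0000 4.0000]
Step 4: x=[2.0000 9.5000 17.5000] v=[-6.0000 -2.0000 4.0000]
Step 5: x=[4.5000 9.0000 16.5000] v=[5.0000 -1.0000 -2.0000]
Step 6: x=[7.0000 11.5000 13.0000] v=[5.0000 5.0000 -7.0000]
Step 7: x=[7.0000 11.0000 13.0000] v=[0.0000 -1.0000 0.0000]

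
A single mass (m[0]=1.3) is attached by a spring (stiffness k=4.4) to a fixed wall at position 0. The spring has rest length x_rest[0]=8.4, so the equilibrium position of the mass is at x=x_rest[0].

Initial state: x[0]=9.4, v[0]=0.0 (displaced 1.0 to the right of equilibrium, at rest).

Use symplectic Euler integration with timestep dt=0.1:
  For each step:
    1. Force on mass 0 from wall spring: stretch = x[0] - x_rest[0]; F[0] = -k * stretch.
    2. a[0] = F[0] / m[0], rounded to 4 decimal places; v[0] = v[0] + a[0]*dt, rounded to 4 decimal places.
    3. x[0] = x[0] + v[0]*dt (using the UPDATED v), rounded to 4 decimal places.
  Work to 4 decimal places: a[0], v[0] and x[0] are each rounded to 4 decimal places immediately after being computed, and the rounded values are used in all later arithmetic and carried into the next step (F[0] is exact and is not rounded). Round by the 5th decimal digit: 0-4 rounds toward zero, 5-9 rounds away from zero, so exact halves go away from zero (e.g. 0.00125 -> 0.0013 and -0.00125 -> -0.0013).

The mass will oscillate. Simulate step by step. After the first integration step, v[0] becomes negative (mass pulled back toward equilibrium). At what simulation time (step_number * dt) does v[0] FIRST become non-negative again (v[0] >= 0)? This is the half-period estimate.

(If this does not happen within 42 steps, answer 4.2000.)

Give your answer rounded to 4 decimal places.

Step 0: x=[9.4000] v=[0.0000]
Step 1: x=[9.3662] v=[-0.3385]
Step 2: x=[9.2997] v=[-0.6655]
Step 3: x=[9.2027] v=[-0.9700]
Step 4: x=[9.0785] v=[-1.2417]
Step 5: x=[8.9314] v=[-1.4714]
Step 6: x=[8.7663] v=[-1.6513]
Step 7: x=[8.5888] v=[-1.7753]
Step 8: x=[8.4049] v=[-1.8392]
Step 9: x=[8.2208] v=[-1.8409]
Step 10: x=[8.0428] v=[-1.7803]
Step 11: x=[7.8769] v=[-1.6594]
Step 12: x=[7.7287] v=[-1.4824]
Step 13: x=[7.6032] v=[-1.2552]
Step 14: x=[7.5047] v=[-0.9855]
Step 15: x=[7.4365] v=[-0.6825]
Step 16: x=[7.4009] v=[-0.3564]
Step 17: x=[7.3991] v=[-0.0182]
Step 18: x=[7.4312] v=[0.3206]
First v>=0 after going negative at step 18, time=1.8000

Answer: 1.8000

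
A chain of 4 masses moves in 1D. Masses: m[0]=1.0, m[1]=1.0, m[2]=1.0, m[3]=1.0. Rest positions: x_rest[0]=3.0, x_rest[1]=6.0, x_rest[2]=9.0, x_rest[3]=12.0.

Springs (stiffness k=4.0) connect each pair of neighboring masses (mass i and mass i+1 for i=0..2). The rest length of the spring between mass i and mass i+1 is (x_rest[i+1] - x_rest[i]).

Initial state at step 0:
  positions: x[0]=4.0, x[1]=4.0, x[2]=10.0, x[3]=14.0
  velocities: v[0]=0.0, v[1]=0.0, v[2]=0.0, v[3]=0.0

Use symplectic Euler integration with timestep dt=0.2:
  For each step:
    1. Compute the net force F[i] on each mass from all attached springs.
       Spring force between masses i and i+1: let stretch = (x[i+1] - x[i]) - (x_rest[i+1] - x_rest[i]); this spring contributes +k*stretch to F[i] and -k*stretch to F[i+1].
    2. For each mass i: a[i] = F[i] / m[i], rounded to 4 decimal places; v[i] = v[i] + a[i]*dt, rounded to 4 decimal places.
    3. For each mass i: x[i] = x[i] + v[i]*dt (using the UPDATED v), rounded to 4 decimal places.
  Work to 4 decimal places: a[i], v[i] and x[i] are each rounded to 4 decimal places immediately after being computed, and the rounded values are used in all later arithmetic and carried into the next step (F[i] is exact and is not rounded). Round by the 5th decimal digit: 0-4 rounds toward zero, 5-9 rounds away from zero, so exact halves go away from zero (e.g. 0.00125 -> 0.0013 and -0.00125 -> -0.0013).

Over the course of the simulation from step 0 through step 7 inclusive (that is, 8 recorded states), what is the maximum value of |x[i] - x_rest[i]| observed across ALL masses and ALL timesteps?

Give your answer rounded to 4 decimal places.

Answer: 2.4542

Derivation:
Step 0: x=[4.0000 4.0000 10.0000 14.0000] v=[0.0000 0.0000 0.0000 0.0000]
Step 1: x=[3.5200 4.9600 9.6800 13.8400] v=[-2.4000 4.8000 -1.6000 -0.8000]
Step 2: x=[2.7904 6.4448 9.2704 13.4944] v=[-3.6480 7.4240 -2.0480 -1.7280]
Step 3: x=[2.1655 7.7970 9.0845 12.9530] v=[-3.1245 6.7610 -0.9293 -2.7072]
Step 4: x=[1.9616 8.4542 9.3116 12.2726] v=[-1.0193 3.2858 1.1355 -3.4020]
Step 5: x=[2.3166 8.2097 9.8753 11.5984] v=[1.7748 -1.2224 2.8184 -3.3708]
Step 6: x=[3.1345 7.2888 10.4482 11.1285] v=[4.0893 -4.6044 2.8644 -2.3493]
Step 7: x=[4.1370 6.2087 10.6244 11.0298] v=[5.0127 -5.4003 0.8811 -0.4935]
Max displacement = 2.4542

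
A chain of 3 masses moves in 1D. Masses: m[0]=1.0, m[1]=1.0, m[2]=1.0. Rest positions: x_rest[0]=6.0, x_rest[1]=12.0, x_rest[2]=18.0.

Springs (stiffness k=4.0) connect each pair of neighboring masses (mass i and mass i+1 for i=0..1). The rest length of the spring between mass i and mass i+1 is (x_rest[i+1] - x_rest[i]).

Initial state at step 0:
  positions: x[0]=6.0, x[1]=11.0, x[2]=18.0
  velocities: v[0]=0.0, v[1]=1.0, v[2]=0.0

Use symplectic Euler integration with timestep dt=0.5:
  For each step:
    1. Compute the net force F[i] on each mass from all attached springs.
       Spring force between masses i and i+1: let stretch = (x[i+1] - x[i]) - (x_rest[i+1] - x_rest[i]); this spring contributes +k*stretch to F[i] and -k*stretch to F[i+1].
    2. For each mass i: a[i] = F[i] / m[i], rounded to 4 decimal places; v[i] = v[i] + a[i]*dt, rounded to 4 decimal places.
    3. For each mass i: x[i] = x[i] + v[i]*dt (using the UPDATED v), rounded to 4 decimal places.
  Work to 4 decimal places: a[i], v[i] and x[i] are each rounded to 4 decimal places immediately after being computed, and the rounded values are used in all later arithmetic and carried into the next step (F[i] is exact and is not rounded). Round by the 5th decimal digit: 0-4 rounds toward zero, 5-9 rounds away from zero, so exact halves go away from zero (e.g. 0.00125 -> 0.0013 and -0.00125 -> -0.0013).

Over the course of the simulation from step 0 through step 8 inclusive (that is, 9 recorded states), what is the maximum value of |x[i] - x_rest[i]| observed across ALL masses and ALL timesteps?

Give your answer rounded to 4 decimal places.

Step 0: x=[6.0000 11.0000 18.0000] v=[0.0000 1.0000 0.0000]
Step 1: x=[5.0000 13.5000 17.0000] v=[-2.0000 5.0000 -2.0000]
Step 2: x=[6.5000 11.0000 18.5000] v=[3.0000 -5.0000 3.0000]
Step 3: x=[6.5000 11.5000 18.5000] v=[0.0000 1.0000 0.0000]
Step 4: x=[5.5000 14.0000 17.5000] v=[-2.0000 5.0000 -2.0000]
Step 5: x=[7.0000 11.5000 19.0000] v=[3.0000 -5.0000 3.0000]
Step 6: x=[7.0000 12.0000 19.0000] v=[0.0000 1.0000 0.0000]
Step 7: x=[6.0000 14.5000 18.0000] v=[-2.0000 5.0000 -2.0000]
Step 8: x=[7.5000 12.0000 19.5000] v=[3.0000 -5.0000 3.0000]
Max displacement = 2.5000

Answer: 2.5000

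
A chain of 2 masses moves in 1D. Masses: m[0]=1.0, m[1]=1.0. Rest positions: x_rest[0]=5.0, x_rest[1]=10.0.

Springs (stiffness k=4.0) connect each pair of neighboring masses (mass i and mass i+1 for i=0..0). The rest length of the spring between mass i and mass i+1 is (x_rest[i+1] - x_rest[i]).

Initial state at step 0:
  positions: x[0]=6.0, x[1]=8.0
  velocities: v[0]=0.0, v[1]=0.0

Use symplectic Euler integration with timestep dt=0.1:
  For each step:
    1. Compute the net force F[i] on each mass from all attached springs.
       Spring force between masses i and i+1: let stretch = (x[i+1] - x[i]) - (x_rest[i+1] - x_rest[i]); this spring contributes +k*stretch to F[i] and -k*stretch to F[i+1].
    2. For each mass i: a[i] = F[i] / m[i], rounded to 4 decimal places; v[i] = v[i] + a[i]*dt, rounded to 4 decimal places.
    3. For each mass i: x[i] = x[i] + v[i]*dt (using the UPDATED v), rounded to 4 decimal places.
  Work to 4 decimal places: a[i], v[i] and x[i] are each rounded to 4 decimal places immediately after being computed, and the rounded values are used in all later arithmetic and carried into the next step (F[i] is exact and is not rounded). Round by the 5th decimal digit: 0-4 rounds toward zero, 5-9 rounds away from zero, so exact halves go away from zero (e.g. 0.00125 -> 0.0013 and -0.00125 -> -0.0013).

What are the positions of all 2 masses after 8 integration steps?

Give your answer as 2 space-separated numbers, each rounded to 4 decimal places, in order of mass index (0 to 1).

Answer: 3.3703 10.6298

Derivation:
Step 0: x=[6.0000 8.0000] v=[0.0000 0.0000]
Step 1: x=[5.8800 8.1200] v=[-1.2000 1.2000]
Step 2: x=[5.6496 8.3504] v=[-2.3040 2.3040]
Step 3: x=[5.3272 8.6728] v=[-3.2237 3.2237]
Step 4: x=[4.9387 9.0614] v=[-3.8855 3.8855]
Step 5: x=[4.5151 9.4850] v=[-4.2364 4.2364]
Step 6: x=[4.0903 9.9098] v=[-4.2484 4.2484]
Step 7: x=[3.6982 10.3019] v=[-3.9206 3.9206]
Step 8: x=[3.3703 10.6298] v=[-3.2791 3.2791]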